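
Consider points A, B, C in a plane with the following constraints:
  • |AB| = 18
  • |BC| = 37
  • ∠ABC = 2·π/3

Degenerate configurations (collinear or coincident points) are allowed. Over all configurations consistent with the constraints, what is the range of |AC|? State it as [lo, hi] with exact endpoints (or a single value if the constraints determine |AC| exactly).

|AC| = √(2359)  (≈ 48.5695)

|AB| ∈ {18}
|BC| ∈ {37}
|AC| ∈ {√(2359)}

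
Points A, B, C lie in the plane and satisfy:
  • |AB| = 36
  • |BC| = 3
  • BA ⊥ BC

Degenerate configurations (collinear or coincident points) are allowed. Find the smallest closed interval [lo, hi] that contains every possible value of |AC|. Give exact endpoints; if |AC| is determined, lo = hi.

|AC| = 3·√(145)  (≈ 36.1248)

|AB| ∈ {36}
|BC| ∈ {3}
|AC| ∈ {3·√(145)}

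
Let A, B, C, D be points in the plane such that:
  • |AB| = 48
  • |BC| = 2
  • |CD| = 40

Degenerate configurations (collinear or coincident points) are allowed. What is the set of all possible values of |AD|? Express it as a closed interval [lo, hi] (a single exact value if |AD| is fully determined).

|AD| ∈ [6, 90]  (≈ [6.0000, 90.0000])

|AB| ∈ {48}
|BC| ∈ {2}
|CD| ∈ {40}
|AC| ∈ [46, 50]
|BD| ∈ [38, 42]
|AD| ∈ [6, 90]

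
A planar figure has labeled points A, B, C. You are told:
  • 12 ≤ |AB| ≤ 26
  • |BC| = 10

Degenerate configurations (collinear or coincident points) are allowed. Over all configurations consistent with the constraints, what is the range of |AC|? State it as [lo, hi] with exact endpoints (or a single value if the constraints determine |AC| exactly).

|AC| ∈ [2, 36]  (≈ [2.0000, 36.0000])

|AB| ∈ [12, 26]
|BC| ∈ {10}
|AC| ∈ [2, 36]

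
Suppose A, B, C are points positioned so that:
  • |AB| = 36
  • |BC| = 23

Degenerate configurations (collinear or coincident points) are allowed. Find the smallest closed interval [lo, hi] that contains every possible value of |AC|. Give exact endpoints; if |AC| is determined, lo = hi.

|AC| ∈ [13, 59]  (≈ [13.0000, 59.0000])

|AB| ∈ {36}
|BC| ∈ {23}
|AC| ∈ [13, 59]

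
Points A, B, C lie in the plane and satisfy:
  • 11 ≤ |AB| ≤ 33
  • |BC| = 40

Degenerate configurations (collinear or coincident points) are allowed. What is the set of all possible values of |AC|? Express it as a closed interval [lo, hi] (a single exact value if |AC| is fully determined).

|AB| ∈ [11, 33]
|BC| ∈ {40}
|AC| ∈ [7, 73]

|AC| ∈ [7, 73]  (≈ [7.0000, 73.0000])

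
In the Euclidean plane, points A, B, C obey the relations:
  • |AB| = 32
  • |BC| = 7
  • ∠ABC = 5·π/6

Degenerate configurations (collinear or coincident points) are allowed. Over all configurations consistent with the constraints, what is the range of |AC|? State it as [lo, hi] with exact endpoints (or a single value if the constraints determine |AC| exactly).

|AC| = √(224·√(3) + 1073)  (≈ 38.2228)

|AB| ∈ {32}
|BC| ∈ {7}
|AC| ∈ {√(224·√(3) + 1073)}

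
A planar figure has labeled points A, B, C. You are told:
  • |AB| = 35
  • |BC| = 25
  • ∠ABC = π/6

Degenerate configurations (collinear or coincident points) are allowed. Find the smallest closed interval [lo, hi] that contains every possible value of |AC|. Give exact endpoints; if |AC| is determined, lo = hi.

|AC| = 5·√(74 - 35·√(3))  (≈ 18.2881)

|AB| ∈ {35}
|BC| ∈ {25}
|AC| ∈ {5·√(74 - 35·√(3))}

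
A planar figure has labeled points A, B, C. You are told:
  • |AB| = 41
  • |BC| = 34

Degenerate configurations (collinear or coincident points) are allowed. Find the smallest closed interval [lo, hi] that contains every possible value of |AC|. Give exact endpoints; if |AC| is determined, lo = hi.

|AC| ∈ [7, 75]  (≈ [7.0000, 75.0000])

|AB| ∈ {41}
|BC| ∈ {34}
|AC| ∈ [7, 75]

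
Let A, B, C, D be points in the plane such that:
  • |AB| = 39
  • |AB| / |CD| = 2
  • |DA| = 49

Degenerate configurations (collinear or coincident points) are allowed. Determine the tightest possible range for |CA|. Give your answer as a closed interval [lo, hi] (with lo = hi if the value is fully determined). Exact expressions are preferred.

|AB| ∈ {39}
|AD| ∈ {49}
|CD| ∈ {39/2}
|BD| ∈ [10, 88]
|AC| ∈ [59/2, 137/2]
|BC| ∈ [0, 215/2]

|CA| ∈ [59/2, 137/2]  (≈ [29.5000, 68.5000])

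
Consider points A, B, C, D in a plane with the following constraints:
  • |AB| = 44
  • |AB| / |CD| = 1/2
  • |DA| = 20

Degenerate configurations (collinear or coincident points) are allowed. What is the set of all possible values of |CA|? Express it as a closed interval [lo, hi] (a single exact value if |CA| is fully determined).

|AB| ∈ {44}
|AD| ∈ {20}
|CD| ∈ {88}
|BD| ∈ [24, 64]
|AC| ∈ [68, 108]
|BC| ∈ [24, 152]

|CA| ∈ [68, 108]  (≈ [68.0000, 108.0000])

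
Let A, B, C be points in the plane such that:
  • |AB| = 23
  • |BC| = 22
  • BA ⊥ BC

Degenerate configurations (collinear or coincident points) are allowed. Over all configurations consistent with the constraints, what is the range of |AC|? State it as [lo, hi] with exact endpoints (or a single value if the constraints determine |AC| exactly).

|AB| ∈ {23}
|BC| ∈ {22}
|AC| ∈ {√(1013)}

|AC| = √(1013)  (≈ 31.8277)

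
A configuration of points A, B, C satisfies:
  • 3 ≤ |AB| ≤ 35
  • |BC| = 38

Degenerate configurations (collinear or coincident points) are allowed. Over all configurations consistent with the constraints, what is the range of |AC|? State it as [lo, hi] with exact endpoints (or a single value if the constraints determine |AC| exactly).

|AC| ∈ [3, 73]  (≈ [3.0000, 73.0000])

|AB| ∈ [3, 35]
|BC| ∈ {38}
|AC| ∈ [3, 73]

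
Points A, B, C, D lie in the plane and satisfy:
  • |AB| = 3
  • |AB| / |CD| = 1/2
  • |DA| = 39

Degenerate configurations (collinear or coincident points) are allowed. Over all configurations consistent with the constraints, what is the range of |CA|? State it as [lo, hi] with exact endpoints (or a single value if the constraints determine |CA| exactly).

|AB| ∈ {3}
|AD| ∈ {39}
|CD| ∈ {6}
|BD| ∈ [36, 42]
|AC| ∈ [33, 45]
|BC| ∈ [30, 48]

|CA| ∈ [33, 45]  (≈ [33.0000, 45.0000])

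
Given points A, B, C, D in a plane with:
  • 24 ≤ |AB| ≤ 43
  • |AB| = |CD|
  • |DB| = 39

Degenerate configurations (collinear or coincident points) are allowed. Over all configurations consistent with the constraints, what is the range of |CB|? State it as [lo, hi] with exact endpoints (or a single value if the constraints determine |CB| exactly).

|AB| ∈ [24, 43]
|BD| ∈ {39}
|CD| ∈ [24, 43]
|AD| ∈ [0, 82]
|BC| ∈ [0, 82]
|AC| ∈ [0, 125]

|CB| ∈ [0, 82]  (≈ [0.0000, 82.0000])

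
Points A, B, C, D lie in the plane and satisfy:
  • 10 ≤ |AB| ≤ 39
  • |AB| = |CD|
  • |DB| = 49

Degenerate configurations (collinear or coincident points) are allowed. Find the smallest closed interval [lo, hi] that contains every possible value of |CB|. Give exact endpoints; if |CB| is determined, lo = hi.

|CB| ∈ [10, 88]  (≈ [10.0000, 88.0000])

|AB| ∈ [10, 39]
|BD| ∈ {49}
|CD| ∈ [10, 39]
|AD| ∈ [10, 88]
|BC| ∈ [10, 88]
|AC| ∈ [0, 127]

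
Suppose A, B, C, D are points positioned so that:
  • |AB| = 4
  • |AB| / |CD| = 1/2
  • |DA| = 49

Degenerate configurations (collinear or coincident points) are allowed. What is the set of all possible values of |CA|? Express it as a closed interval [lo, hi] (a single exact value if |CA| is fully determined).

|AB| ∈ {4}
|AD| ∈ {49}
|CD| ∈ {8}
|BD| ∈ [45, 53]
|AC| ∈ [41, 57]
|BC| ∈ [37, 61]

|CA| ∈ [41, 57]  (≈ [41.0000, 57.0000])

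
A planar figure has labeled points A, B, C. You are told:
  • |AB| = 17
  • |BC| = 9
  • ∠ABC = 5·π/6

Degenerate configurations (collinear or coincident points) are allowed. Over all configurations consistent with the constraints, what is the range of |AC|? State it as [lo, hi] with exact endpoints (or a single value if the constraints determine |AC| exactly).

|AB| ∈ {17}
|BC| ∈ {9}
|AC| ∈ {√(153·√(3) + 370)}

|AC| = √(153·√(3) + 370)  (≈ 25.1993)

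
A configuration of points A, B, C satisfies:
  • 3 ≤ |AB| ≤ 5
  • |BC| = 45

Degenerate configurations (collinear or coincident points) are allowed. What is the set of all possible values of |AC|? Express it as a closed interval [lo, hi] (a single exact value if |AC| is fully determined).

|AB| ∈ [3, 5]
|BC| ∈ {45}
|AC| ∈ [40, 50]

|AC| ∈ [40, 50]  (≈ [40.0000, 50.0000])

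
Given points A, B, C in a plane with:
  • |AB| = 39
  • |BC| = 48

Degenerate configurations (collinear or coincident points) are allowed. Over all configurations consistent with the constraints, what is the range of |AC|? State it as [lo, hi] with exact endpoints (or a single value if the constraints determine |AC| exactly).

|AC| ∈ [9, 87]  (≈ [9.0000, 87.0000])

|AB| ∈ {39}
|BC| ∈ {48}
|AC| ∈ [9, 87]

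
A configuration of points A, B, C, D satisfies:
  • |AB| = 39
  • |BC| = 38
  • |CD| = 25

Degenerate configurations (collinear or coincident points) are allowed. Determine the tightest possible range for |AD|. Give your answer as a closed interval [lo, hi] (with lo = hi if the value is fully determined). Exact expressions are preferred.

|AD| ∈ [0, 102]  (≈ [0.0000, 102.0000])

|AB| ∈ {39}
|BC| ∈ {38}
|CD| ∈ {25}
|AC| ∈ [1, 77]
|BD| ∈ [13, 63]
|AD| ∈ [0, 102]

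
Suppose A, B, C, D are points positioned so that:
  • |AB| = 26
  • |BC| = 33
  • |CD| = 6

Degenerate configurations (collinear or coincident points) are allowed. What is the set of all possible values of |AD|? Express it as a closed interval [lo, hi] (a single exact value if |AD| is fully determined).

|AB| ∈ {26}
|BC| ∈ {33}
|CD| ∈ {6}
|AC| ∈ [7, 59]
|BD| ∈ [27, 39]
|AD| ∈ [1, 65]

|AD| ∈ [1, 65]  (≈ [1.0000, 65.0000])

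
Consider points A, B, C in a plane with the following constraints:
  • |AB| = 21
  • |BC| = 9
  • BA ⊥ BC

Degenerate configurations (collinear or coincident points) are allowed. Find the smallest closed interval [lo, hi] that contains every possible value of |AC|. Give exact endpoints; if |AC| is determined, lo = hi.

|AB| ∈ {21}
|BC| ∈ {9}
|AC| ∈ {3·√(58)}

|AC| = 3·√(58)  (≈ 22.8473)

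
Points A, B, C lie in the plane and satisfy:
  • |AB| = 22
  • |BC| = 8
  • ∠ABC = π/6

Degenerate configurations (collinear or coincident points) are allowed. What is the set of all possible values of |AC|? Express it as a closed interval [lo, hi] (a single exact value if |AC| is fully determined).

|AB| ∈ {22}
|BC| ∈ {8}
|AC| ∈ {2·√(137 - 44·√(3))}

|AC| = 2·√(137 - 44·√(3))  (≈ 15.5936)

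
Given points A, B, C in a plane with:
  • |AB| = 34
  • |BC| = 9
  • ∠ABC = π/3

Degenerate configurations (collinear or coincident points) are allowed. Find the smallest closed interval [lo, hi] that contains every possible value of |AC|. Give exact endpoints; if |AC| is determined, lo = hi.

|AB| ∈ {34}
|BC| ∈ {9}
|AC| ∈ {7·√(19)}

|AC| = 7·√(19)  (≈ 30.5123)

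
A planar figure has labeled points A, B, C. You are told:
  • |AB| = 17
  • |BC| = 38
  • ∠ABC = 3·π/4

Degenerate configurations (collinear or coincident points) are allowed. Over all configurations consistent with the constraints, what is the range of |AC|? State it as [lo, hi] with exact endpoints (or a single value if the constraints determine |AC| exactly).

|AB| ∈ {17}
|BC| ∈ {38}
|AC| ∈ {√(646·√(2) + 1733)}

|AC| = √(646·√(2) + 1733)  (≈ 51.4449)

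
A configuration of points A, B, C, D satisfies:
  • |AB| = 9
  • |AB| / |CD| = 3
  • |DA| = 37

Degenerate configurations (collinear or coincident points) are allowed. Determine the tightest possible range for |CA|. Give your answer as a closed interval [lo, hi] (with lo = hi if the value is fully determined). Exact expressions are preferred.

|CA| ∈ [34, 40]  (≈ [34.0000, 40.0000])

|AB| ∈ {9}
|AD| ∈ {37}
|CD| ∈ {3}
|BD| ∈ [28, 46]
|AC| ∈ [34, 40]
|BC| ∈ [25, 49]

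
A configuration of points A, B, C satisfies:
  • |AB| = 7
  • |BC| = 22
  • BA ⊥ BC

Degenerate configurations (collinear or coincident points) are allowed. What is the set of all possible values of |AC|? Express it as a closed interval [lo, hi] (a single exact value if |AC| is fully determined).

|AC| = √(533)  (≈ 23.0868)

|AB| ∈ {7}
|BC| ∈ {22}
|AC| ∈ {√(533)}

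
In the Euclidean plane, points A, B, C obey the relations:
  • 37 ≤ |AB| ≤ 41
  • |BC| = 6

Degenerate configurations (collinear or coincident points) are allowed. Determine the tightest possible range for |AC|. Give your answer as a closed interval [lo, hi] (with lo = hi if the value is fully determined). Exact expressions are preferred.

|AB| ∈ [37, 41]
|BC| ∈ {6}
|AC| ∈ [31, 47]

|AC| ∈ [31, 47]  (≈ [31.0000, 47.0000])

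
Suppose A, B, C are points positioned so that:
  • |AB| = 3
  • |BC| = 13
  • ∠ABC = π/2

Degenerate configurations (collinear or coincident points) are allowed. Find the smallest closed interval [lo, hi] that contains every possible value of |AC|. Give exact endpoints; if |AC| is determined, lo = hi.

|AB| ∈ {3}
|BC| ∈ {13}
|AC| ∈ {√(178)}

|AC| = √(178)  (≈ 13.3417)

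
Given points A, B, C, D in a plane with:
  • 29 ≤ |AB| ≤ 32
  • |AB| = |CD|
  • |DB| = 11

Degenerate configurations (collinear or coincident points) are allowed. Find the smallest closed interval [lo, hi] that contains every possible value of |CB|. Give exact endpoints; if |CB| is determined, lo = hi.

|AB| ∈ [29, 32]
|BD| ∈ {11}
|CD| ∈ [29, 32]
|AD| ∈ [18, 43]
|BC| ∈ [18, 43]
|AC| ∈ [0, 75]

|CB| ∈ [18, 43]  (≈ [18.0000, 43.0000])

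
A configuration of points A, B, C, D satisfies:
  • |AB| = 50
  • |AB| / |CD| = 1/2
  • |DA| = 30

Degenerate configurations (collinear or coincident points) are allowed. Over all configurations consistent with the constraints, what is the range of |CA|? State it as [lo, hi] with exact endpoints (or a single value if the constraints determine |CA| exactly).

|CA| ∈ [70, 130]  (≈ [70.0000, 130.0000])

|AB| ∈ {50}
|AD| ∈ {30}
|CD| ∈ {100}
|BD| ∈ [20, 80]
|AC| ∈ [70, 130]
|BC| ∈ [20, 180]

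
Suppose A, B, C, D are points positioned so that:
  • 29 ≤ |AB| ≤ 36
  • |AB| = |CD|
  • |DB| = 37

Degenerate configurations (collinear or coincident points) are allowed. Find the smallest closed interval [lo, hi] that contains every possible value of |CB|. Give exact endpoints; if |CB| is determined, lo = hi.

|AB| ∈ [29, 36]
|BD| ∈ {37}
|CD| ∈ [29, 36]
|AD| ∈ [1, 73]
|BC| ∈ [1, 73]
|AC| ∈ [0, 109]

|CB| ∈ [1, 73]  (≈ [1.0000, 73.0000])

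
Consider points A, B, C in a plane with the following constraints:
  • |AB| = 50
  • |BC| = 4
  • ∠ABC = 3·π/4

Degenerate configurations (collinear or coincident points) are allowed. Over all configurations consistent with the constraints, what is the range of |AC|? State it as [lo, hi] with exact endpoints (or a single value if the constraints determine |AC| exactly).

|AB| ∈ {50}
|BC| ∈ {4}
|AC| ∈ {2·√(50·√(2) + 629)}

|AC| = 2·√(50·√(2) + 629)  (≈ 52.9041)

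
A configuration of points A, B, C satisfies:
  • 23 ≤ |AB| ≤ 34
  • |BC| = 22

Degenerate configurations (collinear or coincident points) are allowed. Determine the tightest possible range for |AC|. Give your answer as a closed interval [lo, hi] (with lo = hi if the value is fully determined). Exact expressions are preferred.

|AC| ∈ [1, 56]  (≈ [1.0000, 56.0000])

|AB| ∈ [23, 34]
|BC| ∈ {22}
|AC| ∈ [1, 56]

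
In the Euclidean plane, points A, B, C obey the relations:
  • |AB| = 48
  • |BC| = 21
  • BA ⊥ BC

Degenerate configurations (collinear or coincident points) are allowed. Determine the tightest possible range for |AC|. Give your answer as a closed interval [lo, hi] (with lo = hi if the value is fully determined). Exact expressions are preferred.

|AB| ∈ {48}
|BC| ∈ {21}
|AC| ∈ {3·√(305)}

|AC| = 3·√(305)  (≈ 52.3927)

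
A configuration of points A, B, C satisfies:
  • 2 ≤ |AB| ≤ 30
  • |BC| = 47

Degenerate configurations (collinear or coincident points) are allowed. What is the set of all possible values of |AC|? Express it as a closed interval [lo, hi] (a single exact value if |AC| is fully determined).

|AC| ∈ [17, 77]  (≈ [17.0000, 77.0000])

|AB| ∈ [2, 30]
|BC| ∈ {47}
|AC| ∈ [17, 77]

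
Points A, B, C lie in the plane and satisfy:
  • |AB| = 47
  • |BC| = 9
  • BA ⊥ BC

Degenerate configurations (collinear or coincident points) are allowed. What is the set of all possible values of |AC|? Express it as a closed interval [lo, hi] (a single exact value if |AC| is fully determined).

|AC| = √(2290)  (≈ 47.8539)

|AB| ∈ {47}
|BC| ∈ {9}
|AC| ∈ {√(2290)}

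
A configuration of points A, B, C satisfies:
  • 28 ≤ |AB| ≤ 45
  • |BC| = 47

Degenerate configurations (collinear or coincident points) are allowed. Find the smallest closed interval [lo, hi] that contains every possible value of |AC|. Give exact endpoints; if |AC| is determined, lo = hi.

|AB| ∈ [28, 45]
|BC| ∈ {47}
|AC| ∈ [2, 92]

|AC| ∈ [2, 92]  (≈ [2.0000, 92.0000])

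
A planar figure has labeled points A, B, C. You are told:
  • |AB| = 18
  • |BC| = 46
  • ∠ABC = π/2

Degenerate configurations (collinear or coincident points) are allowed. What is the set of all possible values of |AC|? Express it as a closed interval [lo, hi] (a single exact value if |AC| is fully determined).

|AB| ∈ {18}
|BC| ∈ {46}
|AC| ∈ {2·√(610)}

|AC| = 2·√(610)  (≈ 49.3964)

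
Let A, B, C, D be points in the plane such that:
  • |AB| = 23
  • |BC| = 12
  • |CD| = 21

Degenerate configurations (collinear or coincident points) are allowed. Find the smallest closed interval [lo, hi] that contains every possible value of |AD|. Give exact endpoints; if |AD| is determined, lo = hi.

|AD| ∈ [0, 56]  (≈ [0.0000, 56.0000])

|AB| ∈ {23}
|BC| ∈ {12}
|CD| ∈ {21}
|AC| ∈ [11, 35]
|BD| ∈ [9, 33]
|AD| ∈ [0, 56]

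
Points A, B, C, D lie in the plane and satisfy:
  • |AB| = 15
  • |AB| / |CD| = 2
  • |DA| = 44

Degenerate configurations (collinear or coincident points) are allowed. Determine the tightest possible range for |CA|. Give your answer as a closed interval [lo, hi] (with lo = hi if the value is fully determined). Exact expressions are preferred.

|CA| ∈ [73/2, 103/2]  (≈ [36.5000, 51.5000])

|AB| ∈ {15}
|AD| ∈ {44}
|CD| ∈ {15/2}
|BD| ∈ [29, 59]
|AC| ∈ [73/2, 103/2]
|BC| ∈ [43/2, 133/2]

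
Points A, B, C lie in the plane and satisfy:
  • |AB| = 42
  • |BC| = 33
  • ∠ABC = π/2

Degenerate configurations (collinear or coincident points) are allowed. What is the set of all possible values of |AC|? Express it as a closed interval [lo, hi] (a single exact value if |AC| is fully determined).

|AC| = 3·√(317)  (≈ 53.4135)

|AB| ∈ {42}
|BC| ∈ {33}
|AC| ∈ {3·√(317)}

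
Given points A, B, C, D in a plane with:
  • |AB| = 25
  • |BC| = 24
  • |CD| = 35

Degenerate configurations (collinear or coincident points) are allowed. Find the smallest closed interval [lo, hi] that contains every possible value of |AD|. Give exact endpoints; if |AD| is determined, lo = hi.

|AB| ∈ {25}
|BC| ∈ {24}
|CD| ∈ {35}
|AC| ∈ [1, 49]
|BD| ∈ [11, 59]
|AD| ∈ [0, 84]

|AD| ∈ [0, 84]  (≈ [0.0000, 84.0000])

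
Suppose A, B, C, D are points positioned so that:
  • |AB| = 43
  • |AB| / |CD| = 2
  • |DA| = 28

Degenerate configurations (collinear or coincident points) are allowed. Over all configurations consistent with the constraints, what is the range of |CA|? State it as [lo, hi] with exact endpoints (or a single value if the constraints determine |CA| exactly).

|AB| ∈ {43}
|AD| ∈ {28}
|CD| ∈ {43/2}
|BD| ∈ [15, 71]
|AC| ∈ [13/2, 99/2]
|BC| ∈ [0, 185/2]

|CA| ∈ [13/2, 99/2]  (≈ [6.5000, 49.5000])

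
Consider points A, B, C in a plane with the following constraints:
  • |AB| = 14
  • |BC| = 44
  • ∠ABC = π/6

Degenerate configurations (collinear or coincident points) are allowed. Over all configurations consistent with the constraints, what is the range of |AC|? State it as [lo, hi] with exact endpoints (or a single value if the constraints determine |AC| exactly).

|AB| ∈ {14}
|BC| ∈ {44}
|AC| ∈ {2·√(533 - 154·√(3))}

|AC| = 2·√(533 - 154·√(3))  (≈ 32.6352)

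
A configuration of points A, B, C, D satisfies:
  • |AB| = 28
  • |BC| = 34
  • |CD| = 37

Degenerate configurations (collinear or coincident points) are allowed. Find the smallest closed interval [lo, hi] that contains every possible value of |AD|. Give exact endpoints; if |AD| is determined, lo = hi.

|AD| ∈ [0, 99]  (≈ [0.0000, 99.0000])

|AB| ∈ {28}
|BC| ∈ {34}
|CD| ∈ {37}
|AC| ∈ [6, 62]
|BD| ∈ [3, 71]
|AD| ∈ [0, 99]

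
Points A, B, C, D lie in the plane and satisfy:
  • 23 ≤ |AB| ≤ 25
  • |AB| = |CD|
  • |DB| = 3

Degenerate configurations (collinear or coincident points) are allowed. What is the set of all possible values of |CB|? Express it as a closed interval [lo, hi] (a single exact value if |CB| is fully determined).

|CB| ∈ [20, 28]  (≈ [20.0000, 28.0000])

|AB| ∈ [23, 25]
|BD| ∈ {3}
|CD| ∈ [23, 25]
|AD| ∈ [20, 28]
|BC| ∈ [20, 28]
|AC| ∈ [0, 53]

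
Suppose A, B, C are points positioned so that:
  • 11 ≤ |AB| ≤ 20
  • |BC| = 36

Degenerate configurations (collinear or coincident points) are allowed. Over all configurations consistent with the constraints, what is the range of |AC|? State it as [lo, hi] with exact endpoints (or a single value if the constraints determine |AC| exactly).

|AC| ∈ [16, 56]  (≈ [16.0000, 56.0000])

|AB| ∈ [11, 20]
|BC| ∈ {36}
|AC| ∈ [16, 56]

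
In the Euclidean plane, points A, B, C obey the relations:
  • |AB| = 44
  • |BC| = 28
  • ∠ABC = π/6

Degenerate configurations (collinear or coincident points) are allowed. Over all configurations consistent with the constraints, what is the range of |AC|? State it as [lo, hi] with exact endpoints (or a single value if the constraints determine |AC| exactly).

|AC| = 4·√(170 - 77·√(3))  (≈ 24.2098)

|AB| ∈ {44}
|BC| ∈ {28}
|AC| ∈ {4·√(170 - 77·√(3))}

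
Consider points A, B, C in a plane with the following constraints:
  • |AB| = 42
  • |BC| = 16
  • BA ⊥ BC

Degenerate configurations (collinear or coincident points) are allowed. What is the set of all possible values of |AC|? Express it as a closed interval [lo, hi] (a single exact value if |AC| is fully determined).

|AC| = 2·√(505)  (≈ 44.9444)

|AB| ∈ {42}
|BC| ∈ {16}
|AC| ∈ {2·√(505)}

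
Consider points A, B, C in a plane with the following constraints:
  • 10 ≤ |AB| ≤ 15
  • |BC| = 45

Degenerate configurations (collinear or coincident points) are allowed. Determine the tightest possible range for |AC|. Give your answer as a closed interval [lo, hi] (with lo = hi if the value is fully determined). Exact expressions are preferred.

|AB| ∈ [10, 15]
|BC| ∈ {45}
|AC| ∈ [30, 60]

|AC| ∈ [30, 60]  (≈ [30.0000, 60.0000])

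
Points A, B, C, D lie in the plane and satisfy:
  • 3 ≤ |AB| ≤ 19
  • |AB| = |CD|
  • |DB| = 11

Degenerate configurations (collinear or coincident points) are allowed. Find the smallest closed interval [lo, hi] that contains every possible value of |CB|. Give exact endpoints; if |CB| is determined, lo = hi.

|AB| ∈ [3, 19]
|BD| ∈ {11}
|CD| ∈ [3, 19]
|AD| ∈ [0, 30]
|BC| ∈ [0, 30]
|AC| ∈ [0, 49]

|CB| ∈ [0, 30]  (≈ [0.0000, 30.0000])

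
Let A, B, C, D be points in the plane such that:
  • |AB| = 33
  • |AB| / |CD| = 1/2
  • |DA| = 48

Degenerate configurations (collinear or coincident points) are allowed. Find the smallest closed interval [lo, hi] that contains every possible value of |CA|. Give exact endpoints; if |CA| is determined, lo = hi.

|CA| ∈ [18, 114]  (≈ [18.0000, 114.0000])

|AB| ∈ {33}
|AD| ∈ {48}
|CD| ∈ {66}
|BD| ∈ [15, 81]
|AC| ∈ [18, 114]
|BC| ∈ [0, 147]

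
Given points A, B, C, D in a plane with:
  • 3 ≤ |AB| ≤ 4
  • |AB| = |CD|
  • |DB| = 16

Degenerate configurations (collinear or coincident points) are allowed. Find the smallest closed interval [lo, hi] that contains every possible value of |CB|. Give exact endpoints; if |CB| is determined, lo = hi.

|AB| ∈ [3, 4]
|BD| ∈ {16}
|CD| ∈ [3, 4]
|AD| ∈ [12, 20]
|BC| ∈ [12, 20]
|AC| ∈ [8, 24]

|CB| ∈ [12, 20]  (≈ [12.0000, 20.0000])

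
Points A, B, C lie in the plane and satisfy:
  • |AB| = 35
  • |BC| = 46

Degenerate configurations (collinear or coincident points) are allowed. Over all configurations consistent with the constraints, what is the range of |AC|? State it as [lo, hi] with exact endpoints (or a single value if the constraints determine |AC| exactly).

|AB| ∈ {35}
|BC| ∈ {46}
|AC| ∈ [11, 81]

|AC| ∈ [11, 81]  (≈ [11.0000, 81.0000])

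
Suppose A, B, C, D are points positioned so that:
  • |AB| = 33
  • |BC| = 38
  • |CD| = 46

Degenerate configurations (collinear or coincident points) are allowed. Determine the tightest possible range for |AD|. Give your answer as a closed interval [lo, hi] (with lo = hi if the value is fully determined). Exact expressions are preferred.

|AB| ∈ {33}
|BC| ∈ {38}
|CD| ∈ {46}
|AC| ∈ [5, 71]
|BD| ∈ [8, 84]
|AD| ∈ [0, 117]

|AD| ∈ [0, 117]  (≈ [0.0000, 117.0000])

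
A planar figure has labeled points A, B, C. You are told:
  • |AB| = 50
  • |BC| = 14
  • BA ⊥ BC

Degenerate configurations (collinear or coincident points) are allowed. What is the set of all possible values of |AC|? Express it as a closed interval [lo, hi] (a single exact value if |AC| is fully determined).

|AB| ∈ {50}
|BC| ∈ {14}
|AC| ∈ {2·√(674)}

|AC| = 2·√(674)  (≈ 51.9230)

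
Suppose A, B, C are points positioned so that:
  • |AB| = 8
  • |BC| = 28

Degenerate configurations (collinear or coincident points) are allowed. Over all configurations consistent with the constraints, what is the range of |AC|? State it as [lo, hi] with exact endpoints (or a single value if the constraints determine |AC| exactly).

|AB| ∈ {8}
|BC| ∈ {28}
|AC| ∈ [20, 36]

|AC| ∈ [20, 36]  (≈ [20.0000, 36.0000])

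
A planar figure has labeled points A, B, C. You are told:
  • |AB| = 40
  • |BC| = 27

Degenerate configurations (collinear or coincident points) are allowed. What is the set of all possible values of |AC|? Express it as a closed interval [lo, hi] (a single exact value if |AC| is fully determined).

|AB| ∈ {40}
|BC| ∈ {27}
|AC| ∈ [13, 67]

|AC| ∈ [13, 67]  (≈ [13.0000, 67.0000])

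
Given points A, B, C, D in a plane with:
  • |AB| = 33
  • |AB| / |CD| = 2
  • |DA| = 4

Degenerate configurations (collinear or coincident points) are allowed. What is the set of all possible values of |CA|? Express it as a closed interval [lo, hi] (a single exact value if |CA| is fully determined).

|CA| ∈ [25/2, 41/2]  (≈ [12.5000, 20.5000])

|AB| ∈ {33}
|AD| ∈ {4}
|CD| ∈ {33/2}
|BD| ∈ [29, 37]
|AC| ∈ [25/2, 41/2]
|BC| ∈ [25/2, 107/2]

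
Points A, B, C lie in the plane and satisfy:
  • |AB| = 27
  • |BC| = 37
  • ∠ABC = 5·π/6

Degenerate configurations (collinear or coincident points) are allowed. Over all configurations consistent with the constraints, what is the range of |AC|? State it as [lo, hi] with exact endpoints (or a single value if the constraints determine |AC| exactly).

|AC| = √(999·√(3) + 2098)  (≈ 61.8734)

|AB| ∈ {27}
|BC| ∈ {37}
|AC| ∈ {√(999·√(3) + 2098)}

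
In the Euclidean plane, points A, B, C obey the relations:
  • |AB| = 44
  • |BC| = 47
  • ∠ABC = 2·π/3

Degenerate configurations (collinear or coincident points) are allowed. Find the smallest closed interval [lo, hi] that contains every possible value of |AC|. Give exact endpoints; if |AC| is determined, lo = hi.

|AC| = √(6213)  (≈ 78.8226)

|AB| ∈ {44}
|BC| ∈ {47}
|AC| ∈ {√(6213)}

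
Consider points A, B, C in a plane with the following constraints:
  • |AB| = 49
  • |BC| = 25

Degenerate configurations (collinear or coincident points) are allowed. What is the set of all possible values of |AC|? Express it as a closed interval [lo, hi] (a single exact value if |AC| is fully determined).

|AC| ∈ [24, 74]  (≈ [24.0000, 74.0000])

|AB| ∈ {49}
|BC| ∈ {25}
|AC| ∈ [24, 74]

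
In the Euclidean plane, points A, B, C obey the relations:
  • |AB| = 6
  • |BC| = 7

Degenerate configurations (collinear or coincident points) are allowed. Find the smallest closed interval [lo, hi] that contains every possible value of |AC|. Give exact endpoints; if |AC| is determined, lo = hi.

|AC| ∈ [1, 13]  (≈ [1.0000, 13.0000])

|AB| ∈ {6}
|BC| ∈ {7}
|AC| ∈ [1, 13]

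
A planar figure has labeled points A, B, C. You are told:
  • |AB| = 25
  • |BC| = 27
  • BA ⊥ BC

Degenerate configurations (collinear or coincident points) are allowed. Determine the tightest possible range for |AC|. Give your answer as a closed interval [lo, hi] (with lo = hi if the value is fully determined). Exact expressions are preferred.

|AC| = √(1354)  (≈ 36.7967)

|AB| ∈ {25}
|BC| ∈ {27}
|AC| ∈ {√(1354)}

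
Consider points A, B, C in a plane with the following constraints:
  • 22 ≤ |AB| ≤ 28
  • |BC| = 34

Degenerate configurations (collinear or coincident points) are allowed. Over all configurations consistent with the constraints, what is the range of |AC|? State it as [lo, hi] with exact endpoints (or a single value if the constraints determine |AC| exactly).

|AC| ∈ [6, 62]  (≈ [6.0000, 62.0000])

|AB| ∈ [22, 28]
|BC| ∈ {34}
|AC| ∈ [6, 62]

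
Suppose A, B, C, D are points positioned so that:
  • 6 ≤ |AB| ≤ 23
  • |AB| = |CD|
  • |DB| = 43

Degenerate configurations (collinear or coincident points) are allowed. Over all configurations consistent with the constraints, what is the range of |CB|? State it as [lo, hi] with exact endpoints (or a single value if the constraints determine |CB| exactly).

|CB| ∈ [20, 66]  (≈ [20.0000, 66.0000])

|AB| ∈ [6, 23]
|BD| ∈ {43}
|CD| ∈ [6, 23]
|AD| ∈ [20, 66]
|BC| ∈ [20, 66]
|AC| ∈ [0, 89]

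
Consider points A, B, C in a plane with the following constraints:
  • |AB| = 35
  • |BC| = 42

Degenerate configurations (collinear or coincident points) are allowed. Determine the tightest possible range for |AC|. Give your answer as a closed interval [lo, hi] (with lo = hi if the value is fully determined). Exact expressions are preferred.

|AC| ∈ [7, 77]  (≈ [7.0000, 77.0000])

|AB| ∈ {35}
|BC| ∈ {42}
|AC| ∈ [7, 77]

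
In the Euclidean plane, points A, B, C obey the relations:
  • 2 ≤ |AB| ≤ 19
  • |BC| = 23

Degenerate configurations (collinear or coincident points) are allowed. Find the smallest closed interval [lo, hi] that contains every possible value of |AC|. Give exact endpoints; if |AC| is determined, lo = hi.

|AB| ∈ [2, 19]
|BC| ∈ {23}
|AC| ∈ [4, 42]

|AC| ∈ [4, 42]  (≈ [4.0000, 42.0000])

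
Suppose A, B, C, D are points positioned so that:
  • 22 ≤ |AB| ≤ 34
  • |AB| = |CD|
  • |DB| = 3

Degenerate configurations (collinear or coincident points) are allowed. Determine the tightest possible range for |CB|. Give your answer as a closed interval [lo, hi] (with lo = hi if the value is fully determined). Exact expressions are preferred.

|CB| ∈ [19, 37]  (≈ [19.0000, 37.0000])

|AB| ∈ [22, 34]
|BD| ∈ {3}
|CD| ∈ [22, 34]
|AD| ∈ [19, 37]
|BC| ∈ [19, 37]
|AC| ∈ [0, 71]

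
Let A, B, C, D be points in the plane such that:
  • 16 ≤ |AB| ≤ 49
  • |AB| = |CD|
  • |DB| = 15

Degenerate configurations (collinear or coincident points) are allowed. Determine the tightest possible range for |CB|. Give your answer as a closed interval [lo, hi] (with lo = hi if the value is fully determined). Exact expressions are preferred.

|AB| ∈ [16, 49]
|BD| ∈ {15}
|CD| ∈ [16, 49]
|AD| ∈ [1, 64]
|BC| ∈ [1, 64]
|AC| ∈ [0, 113]

|CB| ∈ [1, 64]  (≈ [1.0000, 64.0000])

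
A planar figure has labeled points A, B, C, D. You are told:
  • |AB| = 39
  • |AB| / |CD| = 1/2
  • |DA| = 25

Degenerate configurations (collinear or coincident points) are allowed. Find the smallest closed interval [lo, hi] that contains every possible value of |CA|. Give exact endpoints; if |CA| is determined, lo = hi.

|AB| ∈ {39}
|AD| ∈ {25}
|CD| ∈ {78}
|BD| ∈ [14, 64]
|AC| ∈ [53, 103]
|BC| ∈ [14, 142]

|CA| ∈ [53, 103]  (≈ [53.0000, 103.0000])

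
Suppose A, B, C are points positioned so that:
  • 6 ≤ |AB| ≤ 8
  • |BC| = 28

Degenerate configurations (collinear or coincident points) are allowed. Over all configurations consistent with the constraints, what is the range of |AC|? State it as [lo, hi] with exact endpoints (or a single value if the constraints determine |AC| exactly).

|AC| ∈ [20, 36]  (≈ [20.0000, 36.0000])

|AB| ∈ [6, 8]
|BC| ∈ {28}
|AC| ∈ [20, 36]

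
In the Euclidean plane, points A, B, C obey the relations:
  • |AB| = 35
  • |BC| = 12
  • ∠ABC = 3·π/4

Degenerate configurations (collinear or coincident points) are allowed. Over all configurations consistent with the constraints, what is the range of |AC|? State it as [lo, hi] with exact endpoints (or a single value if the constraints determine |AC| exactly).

|AB| ∈ {35}
|BC| ∈ {12}
|AC| ∈ {√(420·√(2) + 1369)}

|AC| = √(420·√(2) + 1369)  (≈ 44.3054)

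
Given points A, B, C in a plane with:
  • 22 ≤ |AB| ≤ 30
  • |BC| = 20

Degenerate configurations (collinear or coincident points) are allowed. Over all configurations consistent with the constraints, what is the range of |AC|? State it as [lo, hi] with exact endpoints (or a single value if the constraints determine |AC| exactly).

|AC| ∈ [2, 50]  (≈ [2.0000, 50.0000])

|AB| ∈ [22, 30]
|BC| ∈ {20}
|AC| ∈ [2, 50]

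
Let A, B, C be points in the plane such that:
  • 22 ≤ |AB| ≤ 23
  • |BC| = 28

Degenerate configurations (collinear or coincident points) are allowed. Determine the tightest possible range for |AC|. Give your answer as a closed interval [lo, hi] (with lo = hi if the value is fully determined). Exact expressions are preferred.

|AB| ∈ [22, 23]
|BC| ∈ {28}
|AC| ∈ [5, 51]

|AC| ∈ [5, 51]  (≈ [5.0000, 51.0000])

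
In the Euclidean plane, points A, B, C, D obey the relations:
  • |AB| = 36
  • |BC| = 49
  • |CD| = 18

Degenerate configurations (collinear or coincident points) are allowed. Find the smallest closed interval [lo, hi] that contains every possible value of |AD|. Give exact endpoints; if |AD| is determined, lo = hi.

|AB| ∈ {36}
|BC| ∈ {49}
|CD| ∈ {18}
|AC| ∈ [13, 85]
|BD| ∈ [31, 67]
|AD| ∈ [0, 103]

|AD| ∈ [0, 103]  (≈ [0.0000, 103.0000])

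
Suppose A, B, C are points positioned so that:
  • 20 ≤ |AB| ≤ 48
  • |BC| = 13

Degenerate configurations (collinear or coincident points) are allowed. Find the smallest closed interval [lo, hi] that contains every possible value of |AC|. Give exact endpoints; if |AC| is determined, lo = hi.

|AC| ∈ [7, 61]  (≈ [7.0000, 61.0000])

|AB| ∈ [20, 48]
|BC| ∈ {13}
|AC| ∈ [7, 61]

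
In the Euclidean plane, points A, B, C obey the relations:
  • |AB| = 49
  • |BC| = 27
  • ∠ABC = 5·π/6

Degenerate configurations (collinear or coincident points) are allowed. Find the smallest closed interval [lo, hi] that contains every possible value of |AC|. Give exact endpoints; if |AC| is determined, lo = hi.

|AB| ∈ {49}
|BC| ∈ {27}
|AC| ∈ {√(1323·√(3) + 3130)}

|AC| = √(1323·√(3) + 3130)  (≈ 73.6309)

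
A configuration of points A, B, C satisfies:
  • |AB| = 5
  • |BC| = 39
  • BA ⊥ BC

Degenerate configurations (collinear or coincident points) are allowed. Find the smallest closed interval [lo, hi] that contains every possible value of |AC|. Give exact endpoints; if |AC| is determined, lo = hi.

|AC| = √(1546)  (≈ 39.3192)

|AB| ∈ {5}
|BC| ∈ {39}
|AC| ∈ {√(1546)}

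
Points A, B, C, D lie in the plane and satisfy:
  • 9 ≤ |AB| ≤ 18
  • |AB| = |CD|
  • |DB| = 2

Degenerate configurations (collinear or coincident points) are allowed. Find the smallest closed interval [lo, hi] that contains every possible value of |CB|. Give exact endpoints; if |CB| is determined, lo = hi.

|CB| ∈ [7, 20]  (≈ [7.0000, 20.0000])

|AB| ∈ [9, 18]
|BD| ∈ {2}
|CD| ∈ [9, 18]
|AD| ∈ [7, 20]
|BC| ∈ [7, 20]
|AC| ∈ [0, 38]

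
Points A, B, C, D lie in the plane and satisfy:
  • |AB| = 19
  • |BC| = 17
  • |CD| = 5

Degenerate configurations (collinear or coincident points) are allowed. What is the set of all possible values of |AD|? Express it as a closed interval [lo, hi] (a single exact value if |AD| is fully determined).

|AB| ∈ {19}
|BC| ∈ {17}
|CD| ∈ {5}
|AC| ∈ [2, 36]
|BD| ∈ [12, 22]
|AD| ∈ [0, 41]

|AD| ∈ [0, 41]  (≈ [0.0000, 41.0000])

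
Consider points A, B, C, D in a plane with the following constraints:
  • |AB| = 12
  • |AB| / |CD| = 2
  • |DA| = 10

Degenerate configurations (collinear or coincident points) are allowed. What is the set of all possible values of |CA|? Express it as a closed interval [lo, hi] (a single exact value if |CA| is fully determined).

|AB| ∈ {12}
|AD| ∈ {10}
|CD| ∈ {6}
|BD| ∈ [2, 22]
|AC| ∈ [4, 16]
|BC| ∈ [0, 28]

|CA| ∈ [4, 16]  (≈ [4.0000, 16.0000])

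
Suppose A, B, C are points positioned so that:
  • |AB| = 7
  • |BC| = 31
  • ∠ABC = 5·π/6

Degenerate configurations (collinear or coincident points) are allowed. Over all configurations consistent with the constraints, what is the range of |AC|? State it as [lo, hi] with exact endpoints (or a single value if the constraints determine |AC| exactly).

|AB| ∈ {7}
|BC| ∈ {31}
|AC| ∈ {√(217·√(3) + 1010)}

|AC| = √(217·√(3) + 1010)  (≈ 37.2271)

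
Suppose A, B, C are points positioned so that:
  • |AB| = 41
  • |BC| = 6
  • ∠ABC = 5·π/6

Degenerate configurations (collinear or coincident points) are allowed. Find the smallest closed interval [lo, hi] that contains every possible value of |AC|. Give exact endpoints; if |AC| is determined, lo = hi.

|AB| ∈ {41}
|BC| ∈ {6}
|AC| ∈ {√(246·√(3) + 1717)}

|AC| = √(246·√(3) + 1717)  (≈ 46.2935)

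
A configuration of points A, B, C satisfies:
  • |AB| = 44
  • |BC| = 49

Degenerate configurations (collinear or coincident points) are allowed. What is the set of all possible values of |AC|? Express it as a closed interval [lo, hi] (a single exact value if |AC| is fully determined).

|AB| ∈ {44}
|BC| ∈ {49}
|AC| ∈ [5, 93]

|AC| ∈ [5, 93]  (≈ [5.0000, 93.0000])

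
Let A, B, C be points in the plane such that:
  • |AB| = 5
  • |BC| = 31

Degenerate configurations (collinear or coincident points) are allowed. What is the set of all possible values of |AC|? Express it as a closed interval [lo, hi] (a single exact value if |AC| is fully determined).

|AB| ∈ {5}
|BC| ∈ {31}
|AC| ∈ [26, 36]

|AC| ∈ [26, 36]  (≈ [26.0000, 36.0000])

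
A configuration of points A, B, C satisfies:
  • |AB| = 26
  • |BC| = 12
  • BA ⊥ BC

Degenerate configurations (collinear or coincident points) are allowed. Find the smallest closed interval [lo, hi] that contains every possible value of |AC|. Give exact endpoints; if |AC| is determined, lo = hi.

|AC| = 2·√(205)  (≈ 28.6356)

|AB| ∈ {26}
|BC| ∈ {12}
|AC| ∈ {2·√(205)}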